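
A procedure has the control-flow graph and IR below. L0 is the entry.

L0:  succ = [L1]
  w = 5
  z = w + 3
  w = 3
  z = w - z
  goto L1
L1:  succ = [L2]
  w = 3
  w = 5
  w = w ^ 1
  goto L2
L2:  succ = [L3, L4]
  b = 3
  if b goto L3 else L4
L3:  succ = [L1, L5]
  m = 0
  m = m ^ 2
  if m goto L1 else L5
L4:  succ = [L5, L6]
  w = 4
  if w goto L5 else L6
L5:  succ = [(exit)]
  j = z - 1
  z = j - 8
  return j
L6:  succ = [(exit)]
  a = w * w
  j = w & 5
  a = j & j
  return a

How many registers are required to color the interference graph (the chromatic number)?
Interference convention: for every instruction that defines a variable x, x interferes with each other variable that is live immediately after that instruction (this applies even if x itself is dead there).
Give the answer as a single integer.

Answer: 2

Working:
def/use:
  L0: def={w,z} ue=∅
  L1: def={w} ue=∅
  L2: def={b} ue=∅
  L3: def={m} ue=∅
  L4: def={w} ue=∅
  L5: def={j,z} ue={z}
  L6: def={a,j} ue={w}

Backward fixpoint:
  L0: in=∅ out={z}
  L1: in={z} out={z}
  L2: in={z} out={z}
  L3: in={z} out={z}
  L4: in={z} out={w,z}
  L5: in={z} out=∅
  L6: in={w} out=∅

Interfere edges:
  a — {w}
  b — {z}
  j — {z}
  m — {z}
  w — {a,z}
  z — {b,j,m,w}

Chromatic number:
  lower bound: {a,w} mutually conflict ⇒ χ ≥ 2
  assign a→R0 b→R1 j→R1 m→R1 w→R1 z→R0 — no edge inside a register ⇒ χ ≤ 2
  χ = 2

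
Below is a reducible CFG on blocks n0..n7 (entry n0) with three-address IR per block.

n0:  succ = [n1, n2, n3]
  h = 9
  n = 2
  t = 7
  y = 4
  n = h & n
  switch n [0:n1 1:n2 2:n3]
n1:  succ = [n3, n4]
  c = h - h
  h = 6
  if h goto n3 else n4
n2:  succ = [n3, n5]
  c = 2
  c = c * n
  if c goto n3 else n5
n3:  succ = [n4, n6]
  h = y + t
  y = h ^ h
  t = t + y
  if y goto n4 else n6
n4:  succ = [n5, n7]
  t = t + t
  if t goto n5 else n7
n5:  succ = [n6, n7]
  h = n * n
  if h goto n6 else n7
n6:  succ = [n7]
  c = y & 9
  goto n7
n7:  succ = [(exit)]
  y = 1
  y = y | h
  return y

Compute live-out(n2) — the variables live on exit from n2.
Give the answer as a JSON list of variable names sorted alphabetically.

def/use:
  n0: {h,n,t,y} / ∅
  n1: {c,h} / {h}
  n2: {c} / {n}
  n3: {h,t,y} / {t,y}
  n4: {t} / {t}
  n5: {h} / {n}
  n6: {c} / {y}
  n7: {y} / {h}

Live sets:
  n0: in=∅ out={h,n,t,y}
  n1: in={h,n,t,y} out={h,n,t,y}
  n2: in={n,t,y} out={n,t,y}
  n3: in={n,t,y} out={h,n,t,y}
  n4: in={h,n,t,y} out={h,n,y}
  n5: in={n,y} out={h,y}
  n6: in={h,y} out={h}
  n7: in={h} out=∅

live-out(n2) = ["n", "t", "y"]

Answer: ["n", "t", "y"]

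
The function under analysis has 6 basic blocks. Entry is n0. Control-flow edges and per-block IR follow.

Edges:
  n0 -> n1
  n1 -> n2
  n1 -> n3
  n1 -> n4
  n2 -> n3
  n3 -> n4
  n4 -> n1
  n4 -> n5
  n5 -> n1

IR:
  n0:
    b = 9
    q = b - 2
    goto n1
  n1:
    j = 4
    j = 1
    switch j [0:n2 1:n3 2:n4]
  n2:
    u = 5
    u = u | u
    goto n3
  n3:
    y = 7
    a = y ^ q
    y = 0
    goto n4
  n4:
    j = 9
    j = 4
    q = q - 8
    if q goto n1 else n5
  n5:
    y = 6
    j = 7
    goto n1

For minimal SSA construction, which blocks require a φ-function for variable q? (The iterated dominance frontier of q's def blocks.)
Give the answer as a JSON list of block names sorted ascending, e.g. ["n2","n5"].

idom tree: n1←n0 n2←n1 n3←n1 n4←n1 n5←n4
Dom at joins:
  n1: preds {n0,n4,n5}: {n0} ∩ {n0,n1,n4} ∩ {n0,n1,n4,n5} = {n0}; idom=n0
  n3: preds {n1,n2}: {n0,n1} ∩ {n0,n1,n2} = {n0,n1}; idom=n1
  n4: preds {n1,n3}: {n0,n1} ∩ {n0,n1,n3} = {n0,n1}; idom=n1

Frontier:
  n1←n0: walk · to n0
  n1←n4: walk n4→n1 to n0
  n1←n5: walk n5→n4→n1 to n0
  n3←n1: walk · to n1
  n3←n2: walk n2 to n1
  n4←n1: walk · to n1
  n4←n3: walk n3 to n1
  n0: DF=∅
  n1: DF={n1}
  n2: DF={n3}
  n3: DF={n4}
  n4: DF={n1}
  n5: DF={n1}

φ for q: defs {n0,n4}
  DF⁺ = {n1}

Answer: ["n1"]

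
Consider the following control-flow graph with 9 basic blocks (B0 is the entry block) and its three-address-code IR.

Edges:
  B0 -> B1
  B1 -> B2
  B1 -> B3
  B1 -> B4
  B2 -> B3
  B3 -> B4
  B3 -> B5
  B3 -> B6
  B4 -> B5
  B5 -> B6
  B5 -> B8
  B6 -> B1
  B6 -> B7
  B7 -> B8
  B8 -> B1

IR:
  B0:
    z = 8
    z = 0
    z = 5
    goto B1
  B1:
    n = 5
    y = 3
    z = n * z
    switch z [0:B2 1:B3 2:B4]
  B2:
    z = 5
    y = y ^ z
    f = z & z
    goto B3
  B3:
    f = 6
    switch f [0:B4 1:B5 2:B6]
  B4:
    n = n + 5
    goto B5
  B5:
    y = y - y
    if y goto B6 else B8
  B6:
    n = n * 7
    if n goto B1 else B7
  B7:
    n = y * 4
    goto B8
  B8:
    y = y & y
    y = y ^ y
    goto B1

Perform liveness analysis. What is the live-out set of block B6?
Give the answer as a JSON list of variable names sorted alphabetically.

Answer: ["y", "z"]

Analysis:
Block summaries:
  B0 def {z} use ∅
  B1 def {n,y,z} use {z}
  B2 def {f,y,z} use {y}
  B3 def {f} use ∅
  B4 def {n} use {n}
  B5 def {y} use {y}
  B6 def {n} use {n}
  B7 def {n} use {y}
  B8 def {y} use {y}

Live sets:
  B0: in=∅ out={z}
  B1: in={z} out={n,y,z}
  B2: in={n,y} out={n,y,z}
  B3: in={n,y,z} out={n,y,z}
  B4: in={n,y,z} out={n,y,z}
  B5: in={n,y,z} out={n,y,z}
  B6: in={n,y,z} out={y,z}
  B7: in={y,z} out={y,z}
  B8: in={y,z} out={z}

live-out(B6) = ["y", "z"]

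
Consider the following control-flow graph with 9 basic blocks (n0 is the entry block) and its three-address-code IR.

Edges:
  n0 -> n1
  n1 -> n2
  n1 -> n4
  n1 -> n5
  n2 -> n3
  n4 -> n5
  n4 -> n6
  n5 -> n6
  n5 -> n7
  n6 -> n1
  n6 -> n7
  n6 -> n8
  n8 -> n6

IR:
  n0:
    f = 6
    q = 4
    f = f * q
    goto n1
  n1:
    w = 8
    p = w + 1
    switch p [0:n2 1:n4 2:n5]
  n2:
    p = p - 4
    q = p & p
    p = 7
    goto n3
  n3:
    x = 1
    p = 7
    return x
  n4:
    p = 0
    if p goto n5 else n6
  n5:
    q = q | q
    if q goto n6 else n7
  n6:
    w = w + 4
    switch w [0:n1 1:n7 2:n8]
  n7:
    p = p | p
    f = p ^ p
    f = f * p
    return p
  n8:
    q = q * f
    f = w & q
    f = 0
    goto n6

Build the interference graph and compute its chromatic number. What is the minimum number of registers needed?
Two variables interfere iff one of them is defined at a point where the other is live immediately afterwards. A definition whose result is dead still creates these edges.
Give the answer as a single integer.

Answer: 4

Derivation:
def/use:
  n0: def={f,q} ue=∅
  n1: def={p,w} ue=∅
  n2: def={p,q} ue={p}
  n3: def={p,x} ue=∅
  n4: def={p} ue=∅
  n5: def={q} ue={q}
  n6: def={w} ue={w}
  n7: def={f,p} ue={p}
  n8: def={f,q} ue={f,q,w}

Backward fixpoint:
  n0 li=∅ lo={f,q}
  n1 li={f,q} lo={f,p,q,w}
  n2 li={p} lo=∅
  n3 li=∅ lo=∅
  n4 li={f,q,w} lo={f,p,q,w}
  n5 li={f,p,q,w} lo={f,p,q,w}
  n6 li={f,p,q,w} lo={f,p,q,w}
  n7 li={p} lo=∅
  n8 li={f,p,q,w} lo={f,p,q,w}

Conflict graph:
  f — {p,q,w}
  p — {f,q,w,x}
  q — {f,p,w}
  w — {f,p,q}
  x — {p}

Registers:
  {f,p,q,w} pairwise interfere (4-clique) ⇒ χ ≥ 4
  4-colouring: c0={p}  c1={f,x}  c2={q}  c3={w}
  χ = 4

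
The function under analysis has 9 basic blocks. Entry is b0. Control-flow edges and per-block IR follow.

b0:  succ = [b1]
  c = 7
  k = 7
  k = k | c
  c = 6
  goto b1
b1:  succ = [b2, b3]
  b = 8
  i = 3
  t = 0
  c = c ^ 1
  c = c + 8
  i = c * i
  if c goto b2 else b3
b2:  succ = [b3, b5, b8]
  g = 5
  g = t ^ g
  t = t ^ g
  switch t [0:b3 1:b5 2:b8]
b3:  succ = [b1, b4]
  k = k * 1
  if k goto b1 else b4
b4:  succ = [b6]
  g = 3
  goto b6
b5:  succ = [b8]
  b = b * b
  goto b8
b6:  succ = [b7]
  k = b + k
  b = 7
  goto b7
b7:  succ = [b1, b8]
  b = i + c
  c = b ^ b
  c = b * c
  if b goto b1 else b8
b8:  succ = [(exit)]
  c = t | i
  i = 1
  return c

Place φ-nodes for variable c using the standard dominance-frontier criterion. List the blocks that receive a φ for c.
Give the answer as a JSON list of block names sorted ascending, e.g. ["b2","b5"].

Answer: ["b1", "b8"]

Derivation:
idom tree: b1←b0 b2←b1 b3←b1 b4←b3 b5←b2 b6←b4 b7←b6 b8←b1
Dom at joins:
  b1: preds {b0,b3,b7}: {b0} ∩ {b0,b1,b3} ∩ {b0,b1,b3,b4,b6,b7} = {b0}; idom=b0
  b3: preds {b1,b2}: {b0,b1} ∩ {b0,b1,b2} = {b0,b1}; idom=b1
  b8: preds {b2,b5,b7}: {b0,b1,b2} ∩ {b0,b1,b2,b5} ∩ {b0,b1,b3,b4,b6,b7} = {b0,b1}; idom=b1

DF walk-up:
  join b1 pred b0: · stop@b0
  join b1 pred b3: b3→b1 stop@b0
  join b1 pred b7: b7→b6→b4→b3→b1 stop@b0
  join b3 pred b1: · stop@b1
  join b3 pred b2: b2 stop@b1
  join b8 pred b2: b2 stop@b1
  join b8 pred b5: b5→b2 stop@b1
  join b8 pred b7: b7→b6→b4→b3 stop@b1
  b0: DF=∅
  b1: DF={b1}
  b2: DF={b3,b8}
  b3: DF={b1,b8}
  b4: DF={b1,b8}
  b5: DF={b8}
  b6: DF={b1,b8}
  b7: DF={b1,b8}
  b8: DF=∅

φ for c: defs {b0,b1,b7,b8}
  DF⁺ = {b1,b8}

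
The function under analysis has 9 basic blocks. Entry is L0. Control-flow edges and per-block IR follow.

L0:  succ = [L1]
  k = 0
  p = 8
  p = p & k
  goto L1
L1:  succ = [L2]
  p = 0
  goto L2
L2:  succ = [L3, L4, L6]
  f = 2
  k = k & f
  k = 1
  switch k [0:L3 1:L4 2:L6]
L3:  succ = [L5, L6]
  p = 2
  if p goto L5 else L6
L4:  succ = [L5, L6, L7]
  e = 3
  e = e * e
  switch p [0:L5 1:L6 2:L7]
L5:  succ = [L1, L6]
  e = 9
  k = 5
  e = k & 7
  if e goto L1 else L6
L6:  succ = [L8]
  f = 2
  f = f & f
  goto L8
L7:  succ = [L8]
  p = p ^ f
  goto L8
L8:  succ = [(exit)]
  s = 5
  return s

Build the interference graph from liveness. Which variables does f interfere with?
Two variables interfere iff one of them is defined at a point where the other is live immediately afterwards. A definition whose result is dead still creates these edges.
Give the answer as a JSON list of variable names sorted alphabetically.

Per-block:
  L0: def={k,p} ue=∅
  L1: def={p} ue=∅
  L2: def={f,k} ue={k}
  L3: def={p} ue=∅
  L4: def={e} ue={p}
  L5: def={e,k} ue=∅
  L6: def={f} ue=∅
  L7: def={p} ue={f,p}
  L8: def={s} ue=∅

Live sets:
  L0 li=∅ lo={k}
  L1 li={k} lo={k,p}
  L2 li={k,p} lo={f,p}
  L3 li=∅ lo=∅
  L4 li={f,p} lo={f,p}
  L5 li=∅ lo={k}
  L6 li=∅ lo=∅
  L7 li={f,p} lo=∅
  L8 li=∅ lo=∅

Interfere edges:
  e↔{f,k,p}
  f↔{e,k,p}
  k↔{e,f,p}
  p↔{e,f,k}
  s↔∅

N(f) = ["e", "k", "p"]

Answer: ["e", "k", "p"]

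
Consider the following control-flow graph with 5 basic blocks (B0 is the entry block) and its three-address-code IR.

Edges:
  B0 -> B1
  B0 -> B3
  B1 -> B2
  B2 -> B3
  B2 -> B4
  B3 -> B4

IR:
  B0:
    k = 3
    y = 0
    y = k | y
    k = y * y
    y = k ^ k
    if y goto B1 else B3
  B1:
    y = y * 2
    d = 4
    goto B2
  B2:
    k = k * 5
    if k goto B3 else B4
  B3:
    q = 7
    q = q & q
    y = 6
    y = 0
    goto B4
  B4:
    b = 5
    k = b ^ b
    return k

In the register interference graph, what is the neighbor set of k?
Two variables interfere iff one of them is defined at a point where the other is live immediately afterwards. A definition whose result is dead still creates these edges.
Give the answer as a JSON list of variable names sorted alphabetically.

Answer: ["d", "y"]

Analysis:
Per-block:
  B0 def {k,y} use ∅
  B1 def {d,y} use {y}
  B2 def {k} use {k}
  B3 def {q,y} use ∅
  B4 def {b,k} use ∅

Liveness:
  B0 li=∅ lo={k,y}
  B1 li={k,y} lo={k}
  B2 li={k} lo=∅
  B3 li=∅ lo=∅
  B4 li=∅ lo=∅

Conflict graph:
  b↔∅
  d↔{k}
  k↔{d,y}
  q↔∅
  y↔{k}

N(k) = ["d", "y"]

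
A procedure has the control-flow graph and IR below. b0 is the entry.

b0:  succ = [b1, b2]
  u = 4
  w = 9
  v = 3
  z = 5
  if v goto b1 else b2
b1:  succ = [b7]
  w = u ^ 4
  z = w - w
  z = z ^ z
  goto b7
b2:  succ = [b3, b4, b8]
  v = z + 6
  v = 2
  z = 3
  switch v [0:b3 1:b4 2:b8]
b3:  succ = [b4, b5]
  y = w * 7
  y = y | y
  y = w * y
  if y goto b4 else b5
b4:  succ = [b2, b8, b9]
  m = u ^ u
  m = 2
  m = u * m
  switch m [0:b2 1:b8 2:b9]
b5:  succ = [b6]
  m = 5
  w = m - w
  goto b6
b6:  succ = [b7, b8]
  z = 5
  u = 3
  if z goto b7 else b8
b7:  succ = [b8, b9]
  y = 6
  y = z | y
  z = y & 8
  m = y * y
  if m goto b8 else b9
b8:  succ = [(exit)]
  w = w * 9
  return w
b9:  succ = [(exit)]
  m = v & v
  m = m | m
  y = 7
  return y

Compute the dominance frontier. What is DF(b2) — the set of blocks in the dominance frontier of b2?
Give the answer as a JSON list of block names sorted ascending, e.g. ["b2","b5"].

Answer: ["b2", "b7", "b8", "b9"]

Working:
idom tree: b1←b0 b2←b0 b3←b2 b4←b2 b5←b3 b6←b5 b7←b0 b8←b0 b9←b0
Join-block Dom:
  b2: preds {b0,b4}: {b0} ∩ {b0,b2,b4} = {b0}; idom=b0
  b4: preds {b2,b3}: {b0,b2} ∩ {b0,b2,b3} = {b0,b2}; idom=b2
  b7: preds {b1,b6}: {b0,b1} ∩ {b0,b2,b3,b5,b6} = {b0}; idom=b0
  b8: preds {b2,b4,b6,b7}: {b0,b2} ∩ {b0,b2,b4} ∩ {b0,b2,b3,b5,b6} ∩ {b0,b7} = {b0}; idom=b0
  b9: preds {b4,b7}: {b0,b2,b4} ∩ {b0,b7} = {b0}; idom=b0

DF derivation:
  join b2 pred b0: · stop@b0
  join b2 pred b4: b4→b2 stop@b0
  join b4 pred b2: · stop@b2
  join b4 pred b3: b3 stop@b2
  join b7 pred b1: b1 stop@b0
  join b7 pred b6: b6→b5→b3→b2 stop@b0
  join b8 pred b2: b2 stop@b0
  join b8 pred b4: b4→b2 stop@b0
  join b8 pred b6: b6→b5→b3→b2 stop@b0
  join b8 pred b7: b7 stop@b0
  join b9 pred b4: b4→b2 stop@b0
  join b9 pred b7: b7 stop@b0
  b0 → ∅
  b1 → {b7}
  b2 → {b2,b7,b8,b9}
  b3 → {b4,b7,b8}
  b4 → {b2,b8,b9}
  b5 → {b7,b8}
  b6 → {b7,b8}
  b7 → {b8,b9}
  b8 → ∅
  b9 → ∅

DF(b2) = ["b2", "b7", "b8", "b9"]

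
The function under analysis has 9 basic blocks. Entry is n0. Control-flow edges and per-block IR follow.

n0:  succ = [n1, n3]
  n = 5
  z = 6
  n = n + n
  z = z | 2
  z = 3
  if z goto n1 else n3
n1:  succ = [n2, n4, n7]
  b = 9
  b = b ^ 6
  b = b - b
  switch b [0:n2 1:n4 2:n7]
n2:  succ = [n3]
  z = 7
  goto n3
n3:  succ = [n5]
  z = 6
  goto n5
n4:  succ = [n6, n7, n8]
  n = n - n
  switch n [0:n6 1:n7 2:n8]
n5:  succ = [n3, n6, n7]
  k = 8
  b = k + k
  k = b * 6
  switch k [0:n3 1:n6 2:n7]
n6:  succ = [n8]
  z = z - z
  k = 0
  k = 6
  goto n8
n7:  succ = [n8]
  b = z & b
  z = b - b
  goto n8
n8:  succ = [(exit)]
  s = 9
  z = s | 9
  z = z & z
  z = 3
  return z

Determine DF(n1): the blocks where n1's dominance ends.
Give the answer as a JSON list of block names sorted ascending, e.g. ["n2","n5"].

idom tree: n1←n0 n2←n1 n3←n0 n4←n1 n5←n3 n6←n0 n7←n0 n8←n0
Dom at joins:
  n3: preds {n0,n2,n5}: {n0} ∩ {n0,n1,n2} ∩ {n0,n3,n5} = {n0}; idom=n0
  n6: preds {n4,n5}: {n0,n1,n4} ∩ {n0,n3,n5} = {n0}; idom=n0
  n7: preds {n1,n4,n5}: {n0,n1} ∩ {n0,n1,n4} ∩ {n0,n3,n5} = {n0}; idom=n0
  n8: preds {n4,n6,n7}: {n0,n1,n4} ∩ {n0,n6} ∩ {n0,n7} = {n0}; idom=n0

DF derivation:
  n3←n0: walk · to n0
  n3←n2: walk n2→n1 to n0
  n3←n5: walk n5→n3 to n0
  n6←n4: walk n4→n1 to n0
  n6←n5: walk n5→n3 to n0
  n7←n1: walk n1 to n0
  n7←n4: walk n4→n1 to n0
  n7←n5: walk n5→n3 to n0
  n8←n4: walk n4→n1 to n0
  n8←n6: walk n6 to n0
  n8←n7: walk n7 to n0
  DF(n0)=∅
  DF(n1)={n3,n6,n7,n8}
  DF(n2)={n3}
  DF(n3)={n3,n6,n7}
  DF(n4)={n6,n7,n8}
  DF(n5)={n3,n6,n7}
  DF(n6)={n8}
  DF(n7)={n8}
  DF(n8)=∅

DF(n1) = ["n3", "n6", "n7", "n8"]

Answer: ["n3", "n6", "n7", "n8"]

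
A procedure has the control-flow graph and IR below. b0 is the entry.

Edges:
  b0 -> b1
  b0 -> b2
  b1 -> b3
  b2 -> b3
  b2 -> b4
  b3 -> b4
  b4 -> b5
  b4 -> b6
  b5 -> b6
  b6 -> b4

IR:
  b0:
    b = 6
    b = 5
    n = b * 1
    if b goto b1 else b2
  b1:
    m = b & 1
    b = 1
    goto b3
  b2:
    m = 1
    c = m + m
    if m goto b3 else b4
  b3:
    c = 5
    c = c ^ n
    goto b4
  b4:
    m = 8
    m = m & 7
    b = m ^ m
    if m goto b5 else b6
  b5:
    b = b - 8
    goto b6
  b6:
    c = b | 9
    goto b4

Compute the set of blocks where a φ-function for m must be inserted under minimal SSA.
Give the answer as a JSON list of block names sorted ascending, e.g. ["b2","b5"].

idom tree: b1←b0 b2←b0 b3←b0 b4←b0 b5←b4 b6←b4
Dom at joins:
  b3: preds {b1,b2}: {b0,b1} ∩ {b0,b2} = {b0}; idom=b0
  b4: preds {b2,b3,b6}: {b0,b2} ∩ {b0,b3} ∩ {b0,b4,b6} = {b0}; idom=b0
  b6: preds {b4,b5}: {b0,b4} ∩ {b0,b4,b5} = {b0,b4}; idom=b4

Frontier:
  join b3 pred b1: b1 stop@b0
  join b3 pred b2: b2 stop@b0
  join b4 pred b2: b2 stop@b0
  join b4 pred b3: b3 stop@b0
  join b4 pred b6: b6→b4 stop@b0
  join b6 pred b4: · stop@b4
  join b6 pred b5: b5 stop@b4
  b0: DF=∅
  b1: DF={b3}
  b2: DF={b3,b4}
  b3: DF={b4}
  b4: DF={b4}
  b5: DF={b6}
  b6: DF={b4}

φ for m: defs {b1,b2,b4}
  DF⁺ = {b3,b4}

Answer: ["b3", "b4"]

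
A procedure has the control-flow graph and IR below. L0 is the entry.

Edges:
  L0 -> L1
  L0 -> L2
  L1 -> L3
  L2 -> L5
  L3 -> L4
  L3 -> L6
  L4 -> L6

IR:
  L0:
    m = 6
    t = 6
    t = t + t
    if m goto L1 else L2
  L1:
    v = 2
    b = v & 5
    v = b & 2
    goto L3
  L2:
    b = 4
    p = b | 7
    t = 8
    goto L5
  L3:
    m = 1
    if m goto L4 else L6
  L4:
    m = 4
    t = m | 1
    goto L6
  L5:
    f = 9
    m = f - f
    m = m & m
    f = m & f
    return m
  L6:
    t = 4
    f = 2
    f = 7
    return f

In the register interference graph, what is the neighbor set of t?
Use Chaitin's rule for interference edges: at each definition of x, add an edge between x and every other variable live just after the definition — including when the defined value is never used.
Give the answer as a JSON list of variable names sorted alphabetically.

Block summaries:
  L0: {m,t} / ∅
  L1: {b,v} / ∅
  L2: {b,p,t} / ∅
  L3: {m} / ∅
  L4: {m,t} / ∅
  L5: {f,m} / ∅
  L6: {f,t} / ∅

Backward fixpoint:
  L0 li=∅ lo=∅
  L1 li=∅ lo=∅
  L2 li=∅ lo=∅
  L3 li=∅ lo=∅
  L4 li=∅ lo=∅
  L5 li=∅ lo=∅
  L6 li=∅ lo=∅

Interfere edges:
  b — ∅
  f — {m}
  m — {f,t}
  p — ∅
  t — {m}
  v — ∅

N(t) = ["m"]

Answer: ["m"]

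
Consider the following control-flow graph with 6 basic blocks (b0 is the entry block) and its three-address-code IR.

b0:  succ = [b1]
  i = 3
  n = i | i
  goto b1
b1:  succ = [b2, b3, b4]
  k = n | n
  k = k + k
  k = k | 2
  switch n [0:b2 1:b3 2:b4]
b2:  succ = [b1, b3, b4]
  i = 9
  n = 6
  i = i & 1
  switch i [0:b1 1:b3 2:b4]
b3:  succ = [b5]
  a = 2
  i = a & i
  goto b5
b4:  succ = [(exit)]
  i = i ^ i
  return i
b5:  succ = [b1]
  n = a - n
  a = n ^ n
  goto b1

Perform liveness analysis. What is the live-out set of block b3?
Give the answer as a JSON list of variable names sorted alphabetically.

Answer: ["a", "i", "n"]

Derivation:
def/use:
  b0 def {i,n} use ∅
  b1 def {k} use {n}
  b2 def {i,n} use ∅
  b3 def {a,i} use {i}
  b4 def {i} use {i}
  b5 def {a,n} use {a,n}

Backward fixpoint:
  live b0: ∅→{i,n}
  live b1: {i,n}→{i,n}
  live b2: ∅→{i,n}
  live b3: {i,n}→{a,i,n}
  live b4: {i}→∅
  live b5: {a,i,n}→{i,n}

live-out(b3) = ["a", "i", "n"]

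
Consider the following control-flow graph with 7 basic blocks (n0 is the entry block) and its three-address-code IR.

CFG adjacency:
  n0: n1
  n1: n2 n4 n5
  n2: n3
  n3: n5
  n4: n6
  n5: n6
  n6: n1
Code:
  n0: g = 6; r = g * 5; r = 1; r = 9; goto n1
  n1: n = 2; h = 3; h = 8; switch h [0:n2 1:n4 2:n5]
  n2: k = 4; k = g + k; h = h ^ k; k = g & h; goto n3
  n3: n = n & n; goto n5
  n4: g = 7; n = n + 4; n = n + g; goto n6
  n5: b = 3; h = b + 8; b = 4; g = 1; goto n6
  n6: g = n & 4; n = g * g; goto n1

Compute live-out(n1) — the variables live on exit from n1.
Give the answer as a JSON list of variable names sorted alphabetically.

Answer: ["g", "h", "n"]

Working:
Per-block:
  n0: {g,r} / ∅
  n1: {h,n} / ∅
  n2: {h,k} / {g,h}
  n3: {n} / {n}
  n4: {g,n} / {n}
  n5: {b,g,h} / ∅
  n6: {g,n} / {n}

Liveness:
  live n0: ∅→{g}
  live n1: {g}→{g,h,n}
  live n2: {g,h,n}→{n}
  live n3: {n}→{n}
  live n4: {n}→{n}
  live n5: {n}→{n}
  live n6: {n}→{g}

live-out(n1) = ["g", "h", "n"]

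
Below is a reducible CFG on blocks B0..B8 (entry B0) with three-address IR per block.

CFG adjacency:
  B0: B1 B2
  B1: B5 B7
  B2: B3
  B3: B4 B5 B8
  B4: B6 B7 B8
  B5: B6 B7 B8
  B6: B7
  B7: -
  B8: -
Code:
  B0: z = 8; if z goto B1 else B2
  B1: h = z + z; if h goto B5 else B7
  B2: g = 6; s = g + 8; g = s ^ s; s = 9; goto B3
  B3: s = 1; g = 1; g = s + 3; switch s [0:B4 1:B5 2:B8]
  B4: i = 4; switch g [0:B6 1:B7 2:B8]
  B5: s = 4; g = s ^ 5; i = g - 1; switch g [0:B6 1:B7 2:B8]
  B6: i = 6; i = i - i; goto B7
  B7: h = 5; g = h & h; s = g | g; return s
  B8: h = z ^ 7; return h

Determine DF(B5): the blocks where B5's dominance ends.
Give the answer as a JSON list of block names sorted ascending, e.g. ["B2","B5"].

Answer: ["B6", "B7", "B8"]

Analysis:
idom tree: B1←B0 B2←B0 B3←B2 B4←B3 B5←B0 B6←B0 B7←B0 B8←B0
Dom∩ at merges:
  B5: preds {B1,B3}: {B0,B1} ∩ {B0,B2,B3} = {B0}; idom=B0
  B6: preds {B4,B5}: {B0,B2,B3,B4} ∩ {B0,B5} = {B0}; idom=B0
  B7: preds {B1,B4,B5,B6}: {B0,B1} ∩ {B0,B2,B3,B4} ∩ {B0,B5} ∩ {B0,B6} = {B0}; idom=B0
  B8: preds {B3,B4,B5}: {B0,B2,B3} ∩ {B0,B2,B3,B4} ∩ {B0,B5} = {B0}; idom=B0

DF derivation:
  join B5 pred B1: B1 stop@B0
  join B5 pred B3: B3→B2 stop@B0
  join B6 pred B4: B4→B3→B2 stop@B0
  join B6 pred B5: B5 stop@B0
  join B7 pred B1: B1 stop@B0
  join B7 pred B4: B4→B3→B2 stop@B0
  join B7 pred B5: B5 stop@B0
  join B7 pred B6: B6 stop@B0
  join B8 pred B3: B3→B2 stop@B0
  join B8 pred B4: B4→B3→B2 stop@B0
  join B8 pred B5: B5 stop@B0
  DF(B0)=∅
  DF(B1)={B5,B7}
  DF(B2)={B5,B6,B7,B8}
  DF(B3)={B5,B6,B7,B8}
  DF(B4)={B6,B7,B8}
  DF(B5)={B6,B7,B8}
  DF(B6)={B7}
  DF(B7)=∅
  DF(B8)=∅

DF(B5) = ["B6", "B7", "B8"]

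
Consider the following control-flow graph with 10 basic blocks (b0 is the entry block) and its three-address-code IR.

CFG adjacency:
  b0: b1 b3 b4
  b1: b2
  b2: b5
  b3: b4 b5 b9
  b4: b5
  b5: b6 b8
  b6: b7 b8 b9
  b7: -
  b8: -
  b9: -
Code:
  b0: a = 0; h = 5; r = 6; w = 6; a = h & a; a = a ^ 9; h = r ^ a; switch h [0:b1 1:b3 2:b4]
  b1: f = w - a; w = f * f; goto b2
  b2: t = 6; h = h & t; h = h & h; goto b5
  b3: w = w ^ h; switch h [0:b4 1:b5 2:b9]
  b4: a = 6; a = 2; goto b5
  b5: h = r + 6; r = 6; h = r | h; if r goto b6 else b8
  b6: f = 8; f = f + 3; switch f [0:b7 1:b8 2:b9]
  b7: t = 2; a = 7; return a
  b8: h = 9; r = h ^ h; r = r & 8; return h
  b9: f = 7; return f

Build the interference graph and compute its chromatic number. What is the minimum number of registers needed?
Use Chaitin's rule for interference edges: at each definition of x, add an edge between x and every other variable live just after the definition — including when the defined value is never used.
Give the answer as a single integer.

Answer: 4

Working:
Per-block:
  b0: def={a,h,r,w} ue=∅
  b1: def={f,w} ue={a,w}
  b2: def={h,t} ue={h}
  b3: def={w} ue={h,w}
  b4: def={a} ue=∅
  b5: def={h,r} ue={r}
  b6: def={f} ue=∅
  b7: def={a,t} ue=∅
  b8: def={h,r} ue=∅
  b9: def={f} ue=∅

Live sets:
  b0: in=∅ out={a,h,r,w}
  b1: in={a,h,r,w} out={h,r}
  b2: in={h,r} out={r}
  b3: in={h,r,w} out={r}
  b4: in={r} out={r}
  b5: in={r} out=∅
  b6: in=∅ out=∅
  b7: in=∅ out=∅
  b8: in=∅ out=∅
  b9: in=∅ out=∅

Interference:
  a: {h,r,w}
  f: {h,r}
  h: {a,f,r,t,w}
  r: {a,f,h,t,w}
  t: {h,r}
  w: {a,h,r}

Colouring:
  clique {a,h,r,w} ⇒ need ≥ 4
  assign a→c2 f→c2 h→c0 r→c1 t→c2 w→c3 — no edge inside a register ⇒ χ ≤ 4
  χ = 4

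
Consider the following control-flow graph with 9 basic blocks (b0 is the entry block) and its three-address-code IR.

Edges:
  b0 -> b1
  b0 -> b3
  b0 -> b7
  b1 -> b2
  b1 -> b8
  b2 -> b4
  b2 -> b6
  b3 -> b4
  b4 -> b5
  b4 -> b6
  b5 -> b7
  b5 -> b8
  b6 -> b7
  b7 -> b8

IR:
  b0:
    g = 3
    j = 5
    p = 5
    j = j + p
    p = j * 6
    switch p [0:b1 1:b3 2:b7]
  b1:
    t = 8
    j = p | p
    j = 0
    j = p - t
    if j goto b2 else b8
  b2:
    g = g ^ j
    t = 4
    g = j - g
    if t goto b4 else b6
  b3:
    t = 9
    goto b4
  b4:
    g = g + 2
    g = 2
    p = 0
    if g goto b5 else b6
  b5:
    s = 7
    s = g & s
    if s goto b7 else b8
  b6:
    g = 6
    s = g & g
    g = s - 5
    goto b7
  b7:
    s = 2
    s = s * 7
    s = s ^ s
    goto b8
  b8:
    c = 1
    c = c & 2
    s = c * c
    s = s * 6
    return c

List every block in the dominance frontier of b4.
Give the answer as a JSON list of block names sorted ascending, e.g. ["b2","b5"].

Answer: ["b6", "b7", "b8"]

Working:
idom tree: b1←b0 b2←b1 b3←b0 b4←b0 b5←b4 b6←b0 b7←b0 b8←b0
Dom at joins:
  b4: preds {b2,b3}: {b0,b1,b2} ∩ {b0,b3} = {b0}; idom=b0
  b6: preds {b2,b4}: {b0,b1,b2} ∩ {b0,b4} = {b0}; idom=b0
  b7: preds {b0,b5,b6}: {b0} ∩ {b0,b4,b5} ∩ {b0,b6} = {b0}; idom=b0
  b8: preds {b1,b5,b7}: {b0,b1} ∩ {b0,b4,b5} ∩ {b0,b7} = {b0}; idom=b0

DF walk-up:
  b4←b2: walk b2→b1 to b0
  b4←b3: walk b3 to b0
  b6←b2: walk b2→b1 to b0
  b6←b4: walk b4 to b0
  b7←b0: walk · to b0
  b7←b5: walk b5→b4 to b0
  b7←b6: walk b6 to b0
  b8←b1: walk b1 to b0
  b8←b5: walk b5→b4 to b0
  b8←b7: walk b7 to b0
  DF(b0)=∅
  DF(b1)={b4,b6,b8}
  DF(b2)={b4,b6}
  DF(b3)={b4}
  DF(b4)={b6,b7,b8}
  DF(b5)={b7,b8}
  DF(b6)={b7}
  DF(b7)={b8}
  DF(b8)=∅

DF(b4) = ["b6", "b7", "b8"]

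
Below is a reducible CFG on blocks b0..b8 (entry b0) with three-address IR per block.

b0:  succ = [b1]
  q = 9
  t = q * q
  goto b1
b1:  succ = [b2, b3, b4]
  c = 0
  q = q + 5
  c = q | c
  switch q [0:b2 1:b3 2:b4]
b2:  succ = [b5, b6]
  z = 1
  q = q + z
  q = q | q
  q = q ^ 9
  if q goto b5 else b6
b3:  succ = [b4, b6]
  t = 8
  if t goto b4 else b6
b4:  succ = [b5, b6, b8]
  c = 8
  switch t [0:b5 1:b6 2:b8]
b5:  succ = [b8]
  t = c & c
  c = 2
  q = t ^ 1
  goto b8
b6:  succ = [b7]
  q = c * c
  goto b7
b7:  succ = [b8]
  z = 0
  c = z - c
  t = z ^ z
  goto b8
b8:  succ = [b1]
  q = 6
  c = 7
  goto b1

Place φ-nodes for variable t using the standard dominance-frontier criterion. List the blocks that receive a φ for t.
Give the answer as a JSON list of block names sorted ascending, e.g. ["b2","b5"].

Answer: ["b1", "b4", "b5", "b6", "b8"]

Derivation:
idom tree: b1←b0 b2←b1 b3←b1 b4←b1 b5←b1 b6←b1 b7←b6 b8←b1
Join-block Dom:
  b1: preds {b0,b8}: {b0} ∩ {b0,b1,b8} = {b0}; idom=b0
  b4: preds {b1,b3}: {b0,b1} ∩ {b0,b1,b3} = {b0,b1}; idom=b1
  b5: preds {b2,b4}: {b0,b1,b2} ∩ {b0,b1,b4} = {b0,b1}; idom=b1
  b6: preds {b2,b3,b4}: {b0,b1,b2} ∩ {b0,b1,b3} ∩ {b0,b1,b4} = {b0,b1}; idom=b1
  b8: preds {b4,b5,b7}: {b0,b1,b4} ∩ {b0,b1,b5} ∩ {b0,b1,b6,b7} = {b0,b1}; idom=b1

Frontier:
  join b1 pred b0: · stop@b0
  join b1 pred b8: b8→b1 stop@b0
  join b4 pred b1: · stop@b1
  join b4 pred b3: b3 stop@b1
  join b5 pred b2: b2 stop@b1
  join b5 pred b4: b4 stop@b1
  join b6 pred b2: b2 stop@b1
  join b6 pred b3: b3 stop@b1
  join b6 pred b4: b4 stop@b1
  join b8 pred b4: b4 stop@b1
  join b8 pred b5: b5 stop@b1
  join b8 pred b7: b7→b6 stop@b1
  DF(b0)=∅
  DF(b1)={b1}
  DF(b2)={b5,b6}
  DF(b3)={b4,b6}
  DF(b4)={b5,b6,b8}
  DF(b5)={b8}
  DF(b6)={b8}
  DF(b7)={b8}
  DF(b8)={b1}

φ for t: defs {b0,b3,b5,b7}
  DF⁺ = {b1,b4,b5,b6,b8}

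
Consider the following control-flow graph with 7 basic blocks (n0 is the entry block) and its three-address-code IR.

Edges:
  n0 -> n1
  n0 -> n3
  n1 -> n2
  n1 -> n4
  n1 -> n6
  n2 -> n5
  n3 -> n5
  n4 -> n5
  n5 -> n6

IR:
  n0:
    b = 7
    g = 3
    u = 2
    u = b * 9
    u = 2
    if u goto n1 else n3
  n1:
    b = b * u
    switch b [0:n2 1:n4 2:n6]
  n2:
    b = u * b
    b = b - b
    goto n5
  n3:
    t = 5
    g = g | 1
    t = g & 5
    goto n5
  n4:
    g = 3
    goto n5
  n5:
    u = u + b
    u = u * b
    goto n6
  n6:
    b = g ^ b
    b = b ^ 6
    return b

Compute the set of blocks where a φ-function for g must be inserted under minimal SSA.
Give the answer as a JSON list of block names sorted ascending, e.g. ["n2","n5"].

idom tree: n1←n0 n2←n1 n3←n0 n4←n1 n5←n0 n6←n0
Join-block Dom:
  n5: preds {n2,n3,n4}: {n0,n1,n2} ∩ {n0,n3} ∩ {n0,n1,n4} = {n0}; idom=n0
  n6: preds {n1,n5}: {n0,n1} ∩ {n0,n5} = {n0}; idom=n0

DF derivation:
  join n5 pred n2: n2→n1 stop@n0
  join n5 pred n3: n3 stop@n0
  join n5 pred n4: n4→n1 stop@n0
  join n6 pred n1: n1 stop@n0
  join n6 pred n5: n5 stop@n0
  n0: DF=∅
  n1: DF={n5,n6}
  n2: DF={n5}
  n3: DF={n5}
  n4: DF={n5}
  n5: DF={n6}
  n6: DF=∅

φ for g: defs {n0,n3,n4}
  DF⁺ = {n5,n6}

Answer: ["n5", "n6"]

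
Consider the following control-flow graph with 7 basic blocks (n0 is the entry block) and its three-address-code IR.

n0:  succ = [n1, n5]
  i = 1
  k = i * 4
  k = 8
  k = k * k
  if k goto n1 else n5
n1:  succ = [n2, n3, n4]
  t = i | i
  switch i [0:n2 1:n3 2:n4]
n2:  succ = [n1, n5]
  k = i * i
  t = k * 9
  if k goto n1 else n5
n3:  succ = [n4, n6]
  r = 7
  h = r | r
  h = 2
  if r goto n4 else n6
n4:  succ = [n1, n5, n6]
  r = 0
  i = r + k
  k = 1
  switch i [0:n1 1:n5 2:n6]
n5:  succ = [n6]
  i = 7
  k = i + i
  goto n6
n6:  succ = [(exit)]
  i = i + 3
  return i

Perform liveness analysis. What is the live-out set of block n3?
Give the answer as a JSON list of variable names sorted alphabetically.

Answer: ["i", "k"]

Analysis:
Per-block:
  n0 def {i,k} use ∅
  n1 def {t} use {i}
  n2 def {k,t} use {i}
  n3 def {h,r} use ∅
  n4 def {i,k,r} use {k}
  n5 def {i,k} use ∅
  n6 def {i} use {i}

Liveness:
  live n0: ∅→{i,k}
  live n1: {i,k}→{i,k}
  live n2: {i}→{i,k}
  live n3: {i,k}→{i,k}
  live n4: {k}→{i,k}
  live n5: ∅→{i}
  live n6: {i}→∅

live-out(n3) = ["i", "k"]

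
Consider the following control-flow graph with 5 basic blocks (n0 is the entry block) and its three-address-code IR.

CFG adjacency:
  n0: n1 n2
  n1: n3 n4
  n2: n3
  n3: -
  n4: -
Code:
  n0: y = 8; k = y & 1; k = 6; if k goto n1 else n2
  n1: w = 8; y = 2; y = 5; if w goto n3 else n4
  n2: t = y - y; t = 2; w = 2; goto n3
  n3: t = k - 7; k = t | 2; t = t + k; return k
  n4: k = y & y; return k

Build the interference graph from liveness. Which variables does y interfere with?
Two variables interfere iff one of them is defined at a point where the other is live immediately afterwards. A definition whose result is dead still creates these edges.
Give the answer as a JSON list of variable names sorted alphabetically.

Per-block:
  n0: def={k,y} ue=∅
  n1: def={w,y} ue=∅
  n2: def={t,w} ue={y}
  n3: def={k,t} ue={k}
  n4: def={k} ue={y}

Backward fixpoint:
  n0 li=∅ lo={k,y}
  n1 li={k} lo={k,y}
  n2 li={k,y} lo={k}
  n3 li={k} lo=∅
  n4 li={y} lo=∅

Interference:
  k — {t,w,y}
  t — {k}
  w — {k,y}
  y — {k,w}

N(y) = ["k", "w"]

Answer: ["k", "w"]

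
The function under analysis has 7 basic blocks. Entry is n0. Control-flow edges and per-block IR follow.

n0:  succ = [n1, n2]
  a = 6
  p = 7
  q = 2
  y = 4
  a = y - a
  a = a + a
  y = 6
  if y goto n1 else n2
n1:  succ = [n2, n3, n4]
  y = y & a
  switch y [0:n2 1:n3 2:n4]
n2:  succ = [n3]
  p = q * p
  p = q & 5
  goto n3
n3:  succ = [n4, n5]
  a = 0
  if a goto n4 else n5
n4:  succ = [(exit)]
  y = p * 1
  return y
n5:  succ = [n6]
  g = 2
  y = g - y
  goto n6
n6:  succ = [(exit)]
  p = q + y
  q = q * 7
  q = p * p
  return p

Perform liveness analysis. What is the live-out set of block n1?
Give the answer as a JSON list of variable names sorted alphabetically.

Answer: ["p", "q", "y"]

Analysis:
def/use:
  n0: def={a,p,q,y} ue=∅
  n1: def={y} ue={a,y}
  n2: def={p} ue={p,q}
  n3: def={a} ue=∅
  n4: def={y} ue={p}
  n5: def={g,y} ue={y}
  n6: def={p,q} ue={q,y}

Live sets:
  n0: in=∅ out={a,p,q,y}
  n1: in={a,p,q,y} out={p,q,y}
  n2: in={p,q,y} out={p,q,y}
  n3: in={p,q,y} out={p,q,y}
  n4: in={p} out=∅
  n5: in={q,y} out={q,y}
  n6: in={q,y} out=∅

live-out(n1) = ["p", "q", "y"]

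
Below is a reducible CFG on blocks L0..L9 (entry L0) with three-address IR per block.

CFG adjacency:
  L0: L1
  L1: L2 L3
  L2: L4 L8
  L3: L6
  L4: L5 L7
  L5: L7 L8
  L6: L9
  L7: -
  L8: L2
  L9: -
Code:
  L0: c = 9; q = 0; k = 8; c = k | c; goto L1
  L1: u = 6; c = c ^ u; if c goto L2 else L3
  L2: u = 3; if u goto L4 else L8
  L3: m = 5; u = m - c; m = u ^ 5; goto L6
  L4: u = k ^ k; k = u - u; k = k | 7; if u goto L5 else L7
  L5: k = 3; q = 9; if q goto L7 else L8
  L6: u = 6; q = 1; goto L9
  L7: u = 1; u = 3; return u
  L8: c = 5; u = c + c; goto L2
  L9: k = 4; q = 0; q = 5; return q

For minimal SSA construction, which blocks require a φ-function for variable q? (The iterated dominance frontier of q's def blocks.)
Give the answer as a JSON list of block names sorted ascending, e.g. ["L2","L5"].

idom tree: L1←L0 L2←L1 L3←L1 L4←L2 L5←L4 L6←L3 L7←L4 L8←L2 L9←L6
Join-block Dom:
  L2: preds {L1,L8}: {L0,L1} ∩ {L0,L1,L2,L8} = {L0,L1}; idom=L1
  L7: preds {L4,L5}: {L0,L1,L2,L4} ∩ {L0,L1,L2,L4,L5} = {L0,L1,L2,L4}; idom=L4
  L8: preds {L2,L5}: {L0,L1,L2} ∩ {L0,L1,L2,L4,L5} = {L0,L1,L2}; idom=L2

DF derivation:
  join L2 pred L1: · stop@L1
  join L2 pred L8: L8→L2 stop@L1
  join L7 pred L4: · stop@L4
  join L7 pred L5: L5 stop@L4
  join L8 pred L2: · stop@L2
  join L8 pred L5: L5→L4 stop@L2
  L0: DF=∅
  L1: DF=∅
  L2: DF={L2}
  L3: DF=∅
  L4: DF={L8}
  L5: DF={L7,L8}
  L6: DF=∅
  L7: DF=∅
  L8: DF={L2}
  L9: DF=∅

φ for q: defs {L0,L5,L6,L9}
  DF⁺ = {L2,L7,L8}

Answer: ["L2", "L7", "L8"]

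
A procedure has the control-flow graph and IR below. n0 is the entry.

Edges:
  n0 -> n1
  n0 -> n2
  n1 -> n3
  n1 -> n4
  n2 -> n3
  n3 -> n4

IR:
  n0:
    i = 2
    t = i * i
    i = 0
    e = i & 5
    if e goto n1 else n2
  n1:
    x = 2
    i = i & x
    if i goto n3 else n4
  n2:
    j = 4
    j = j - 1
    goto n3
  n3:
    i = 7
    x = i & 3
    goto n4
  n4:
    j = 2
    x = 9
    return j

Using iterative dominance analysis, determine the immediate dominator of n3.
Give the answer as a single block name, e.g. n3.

idom tree: n1←n0 n2←n0 n3←n0 n4←n0
Dom∩ at merges:
  n3: preds {n1,n2}: {n0,n1} ∩ {n0,n2} = {n0}; idom=n0
  n4: preds {n1,n3}: {n0,n1} ∩ {n0,n3} = {n0}; idom=n0

idom(n3) = n0

Answer: n0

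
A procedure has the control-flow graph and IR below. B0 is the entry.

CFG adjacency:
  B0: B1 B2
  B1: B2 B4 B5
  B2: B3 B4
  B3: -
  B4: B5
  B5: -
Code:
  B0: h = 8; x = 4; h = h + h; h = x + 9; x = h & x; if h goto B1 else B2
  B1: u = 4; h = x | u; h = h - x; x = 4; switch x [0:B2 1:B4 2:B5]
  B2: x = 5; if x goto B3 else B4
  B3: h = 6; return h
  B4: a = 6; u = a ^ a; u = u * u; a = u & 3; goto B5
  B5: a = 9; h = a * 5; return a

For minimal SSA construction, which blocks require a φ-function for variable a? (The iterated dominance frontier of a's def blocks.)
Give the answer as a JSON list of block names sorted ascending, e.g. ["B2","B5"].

idom tree: B1←B0 B2←B0 B3←B2 B4←B0 B5←B0
Dom at joins:
  B2: preds {B0,B1}: {B0} ∩ {B0,B1} = {B0}; idom=B0
  B4: preds {B1,B2}: {B0,B1} ∩ {B0,B2} = {B0}; idom=B0
  B5: preds {B1,B4}: {B0,B1} ∩ {B0,B4} = {B0}; idom=B0

Frontier:
  join B2 pred B0: · stop@B0
  join B2 pred B1: B1 stop@B0
  join B4 pred B1: B1 stop@B0
  join B4 pred B2: B2 stop@B0
  join B5 pred B1: B1 stop@B0
  join B5 pred B4: B4 stop@B0
  B0 → ∅
  B1 → {B2,B4,B5}
  B2 → {B4}
  B3 → ∅
  B4 → {B5}
  B5 → ∅

φ for a: defs {B4,B5}
  DF⁺ = {B5}

Answer: ["B5"]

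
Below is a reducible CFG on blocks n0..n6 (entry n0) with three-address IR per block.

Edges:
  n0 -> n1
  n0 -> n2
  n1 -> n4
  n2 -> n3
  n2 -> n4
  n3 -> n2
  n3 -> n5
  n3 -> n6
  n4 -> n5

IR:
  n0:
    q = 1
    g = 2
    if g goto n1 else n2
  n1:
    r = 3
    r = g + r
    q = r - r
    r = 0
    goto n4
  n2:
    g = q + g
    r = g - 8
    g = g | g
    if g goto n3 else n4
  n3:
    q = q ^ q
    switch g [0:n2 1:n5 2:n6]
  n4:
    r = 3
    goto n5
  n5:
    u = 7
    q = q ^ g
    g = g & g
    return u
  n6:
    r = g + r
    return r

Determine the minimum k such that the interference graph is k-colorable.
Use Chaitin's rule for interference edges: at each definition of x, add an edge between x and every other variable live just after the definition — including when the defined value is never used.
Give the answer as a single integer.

Answer: 3

Analysis:
Block summaries:
  n0: def={g,q} ue=∅
  n1: def={q,r} ue={g}
  n2: def={g,r} ue={g,q}
  n3: def={q} ue={g,q}
  n4: def={r} ue=∅
  n5: def={g,q,u} ue={g,q}
  n6: def={r} ue={g,r}

Backward fixpoint:
  live n0: ∅→{g,q}
  live n1: {g}→{g,q}
  live n2: {g,q}→{g,q,r}
  live n3: {g,q,r}→{g,q,r}
  live n4: {g,q}→{g,q}
  live n5: {g,q}→∅
  live n6: {g,r}→∅

Conflict graph:
  g: {q,r,u}
  q: {g,r,u}
  r: {g,q}
  u: {g,q}

Registers:
  {g,q,r} pairwise interfere (3-clique) ⇒ χ ≥ 3
  3-colouring: R0={g}  R1={q}  R2={r,u}
  χ = 3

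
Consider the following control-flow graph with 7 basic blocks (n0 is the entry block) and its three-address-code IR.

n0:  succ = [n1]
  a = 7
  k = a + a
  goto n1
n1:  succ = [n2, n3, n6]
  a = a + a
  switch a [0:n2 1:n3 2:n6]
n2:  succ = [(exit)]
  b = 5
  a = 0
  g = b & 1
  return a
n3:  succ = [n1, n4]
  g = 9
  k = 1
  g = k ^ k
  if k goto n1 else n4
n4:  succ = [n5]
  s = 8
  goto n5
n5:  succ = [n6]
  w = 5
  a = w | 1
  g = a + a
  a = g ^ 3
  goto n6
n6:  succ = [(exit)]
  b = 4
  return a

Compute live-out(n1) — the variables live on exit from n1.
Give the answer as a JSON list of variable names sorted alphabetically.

Answer: ["a"]

Derivation:
def/use:
  n0: {a,k} / ∅
  n1: {a} / {a}
  n2: {a,b,g} / ∅
  n3: {g,k} / ∅
  n4: {s} / ∅
  n5: {a,g,w} / ∅
  n6: {b} / {a}

Liveness:
  n0 li=∅ lo={a}
  n1 li={a} lo={a}
  n2 li=∅ lo=∅
  n3 li={a} lo={a}
  n4 li=∅ lo=∅
  n5 li=∅ lo={a}
  n6 li={a} lo=∅

live-out(n1) = ["a"]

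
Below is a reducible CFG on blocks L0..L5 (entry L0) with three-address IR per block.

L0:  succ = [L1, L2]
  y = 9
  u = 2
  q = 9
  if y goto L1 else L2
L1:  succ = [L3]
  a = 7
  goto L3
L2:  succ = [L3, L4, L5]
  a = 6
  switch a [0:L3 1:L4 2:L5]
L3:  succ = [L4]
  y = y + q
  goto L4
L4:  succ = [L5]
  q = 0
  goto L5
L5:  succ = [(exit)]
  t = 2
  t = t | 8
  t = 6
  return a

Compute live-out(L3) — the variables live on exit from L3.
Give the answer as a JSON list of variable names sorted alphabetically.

Block summaries:
  L0: def={q,u,y} ue=∅
  L1: def={a} ue=∅
  L2: def={a} ue=∅
  L3: def={y} ue={q,y}
  L4: def={q} ue=∅
  L5: def={t} ue={a}

Live sets:
  L0 li=∅ lo={q,y}
  L1 li={q,y} lo={a,q,y}
  L2 li={q,y} lo={a,q,y}
  L3 li={a,q,y} lo={a}
  L4 li={a} lo={a}
  L5 li={a} lo=∅

live-out(L3) = ["a"]

Answer: ["a"]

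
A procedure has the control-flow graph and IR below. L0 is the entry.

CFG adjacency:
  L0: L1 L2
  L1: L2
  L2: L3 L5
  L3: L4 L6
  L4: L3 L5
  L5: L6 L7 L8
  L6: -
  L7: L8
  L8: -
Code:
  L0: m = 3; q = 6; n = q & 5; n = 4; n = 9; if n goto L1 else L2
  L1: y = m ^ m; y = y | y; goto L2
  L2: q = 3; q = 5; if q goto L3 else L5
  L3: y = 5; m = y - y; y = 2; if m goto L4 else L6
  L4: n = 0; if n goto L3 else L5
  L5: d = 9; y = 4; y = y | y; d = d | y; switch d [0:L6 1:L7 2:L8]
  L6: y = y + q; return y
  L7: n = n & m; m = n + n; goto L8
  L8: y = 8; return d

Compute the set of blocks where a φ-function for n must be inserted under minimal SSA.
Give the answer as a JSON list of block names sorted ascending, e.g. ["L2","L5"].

idom tree: L1←L0 L2←L0 L3←L2 L4←L3 L5←L2 L6←L2 L7←L5 L8←L5
Join-block Dom:
  L2: preds {L0,L1}: {L0} ∩ {L0,L1} = {L0}; idom=L0
  L3: preds {L2,L4}: {L0,L2} ∩ {L0,L2,L3,L4} = {L0,L2}; idom=L2
  L5: preds {L2,L4}: {L0,L2} ∩ {L0,L2,L3,L4} = {L0,L2}; idom=L2
  L6: preds {L3,L5}: {L0,L2,L3} ∩ {L0,L2,L5} = {L0,L2}; idom=L2
  L8: preds {L5,L7}: {L0,L2,L5} ∩ {L0,L2,L5,L7} = {L0,L2,L5}; idom=L5

Frontier:
  L2←L0: walk · to L0
  L2←L1: walk L1 to L0
  L3←L2: walk · to L2
  L3←L4: walk L4→L3 to L2
  L5←L2: walk · to L2
  L5←L4: walk L4→L3 to L2
  L6←L3: walk L3 to L2
  L6←L5: walk L5 to L2
  L8←L5: walk · to L5
  L8←L7: walk L7 to L5
  L0 → ∅
  L1 → {L2}
  L2 → ∅
  L3 → {L3,L5,L6}
  L4 → {L3,L5}
  L5 → {L6}
  L6 → ∅
  L7 → {L8}
  L8 → ∅

φ for n: defs {L0,L4,L7}
  DF⁺ = {L3,L5,L6,L8}

Answer: ["L3", "L5", "L6", "L8"]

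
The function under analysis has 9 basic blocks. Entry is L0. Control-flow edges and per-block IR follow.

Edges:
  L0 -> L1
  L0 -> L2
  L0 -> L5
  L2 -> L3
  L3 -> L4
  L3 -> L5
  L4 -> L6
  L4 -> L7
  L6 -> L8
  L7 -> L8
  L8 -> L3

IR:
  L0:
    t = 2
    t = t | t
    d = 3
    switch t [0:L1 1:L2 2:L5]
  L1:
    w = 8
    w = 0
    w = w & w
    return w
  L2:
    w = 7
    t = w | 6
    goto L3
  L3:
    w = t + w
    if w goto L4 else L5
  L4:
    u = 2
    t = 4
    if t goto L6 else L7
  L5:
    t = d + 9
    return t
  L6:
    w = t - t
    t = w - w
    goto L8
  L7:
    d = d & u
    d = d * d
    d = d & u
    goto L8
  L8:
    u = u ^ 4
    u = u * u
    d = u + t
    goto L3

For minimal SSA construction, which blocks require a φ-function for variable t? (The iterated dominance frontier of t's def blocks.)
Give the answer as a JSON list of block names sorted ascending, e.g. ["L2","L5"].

Answer: ["L3", "L5", "L8"]

Analysis:
idom tree: L1←L0 L2←L0 L3←L2 L4←L3 L5←L0 L6←L4 L7←L4 L8←L4
Dom∩ at merges:
  L3: preds {L2,L8}: {L0,L2} ∩ {L0,L2,L3,L4,L8} = {L0,L2}; idom=L2
  L5: preds {L0,L3}: {L0} ∩ {L0,L2,L3} = {L0}; idom=L0
  L8: preds {L6,L7}: {L0,L2,L3,L4,L6} ∩ {L0,L2,L3,L4,L7} = {L0,L2,L3,L4}; idom=L4

DF walk-up:
  join L3 pred L2: · stop@L2
  join L3 pred L8: L8→L4→L3 stop@L2
  join L5 pred L0: · stop@L0
  join L5 pred L3: L3→L2 stop@L0
  join L8 pred L6: L6 stop@L4
  join L8 pred L7: L7 stop@L4
  DF(L0)=∅
  DF(L1)=∅
  DF(L2)={L5}
  DF(L3)={L3,L5}
  DF(L4)={L3}
  DF(L5)=∅
  DF(L6)={L8}
  DF(L7)={L8}
  DF(L8)={L3}

φ for t: defs {L0,L2,L4,L5,L6}
  DF⁺ = {L3,L5,L8}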